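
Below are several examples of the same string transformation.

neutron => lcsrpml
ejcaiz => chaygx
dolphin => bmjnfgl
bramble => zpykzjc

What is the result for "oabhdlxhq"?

myzfbjvfo

Looking at the pairs, the operation is to shift every letter 2 places backward in the alphabet (wrapping around).
Applying that to "oabhdlxhq" gives "myzfbjvfo".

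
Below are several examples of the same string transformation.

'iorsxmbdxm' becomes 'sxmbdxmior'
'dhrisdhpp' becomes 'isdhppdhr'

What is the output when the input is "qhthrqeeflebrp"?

The rule is to move the first 3 characters to the end (rotate left by 3).
For "qhthrqeeflebrp" the result is "hrqeeflebrpqht".

hrqeeflebrpqht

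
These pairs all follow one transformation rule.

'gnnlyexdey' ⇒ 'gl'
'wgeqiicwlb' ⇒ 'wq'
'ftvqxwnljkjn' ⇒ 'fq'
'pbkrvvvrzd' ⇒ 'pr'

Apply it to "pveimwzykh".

Each output is the input with this applied: keep one character in every 3, starting at position 1 (positions 1st, 4th, 7th, ...), then delete the last 2 characters.
For "pveimwzykh", step one produces "pizh"; step two turns that into "pi".

pi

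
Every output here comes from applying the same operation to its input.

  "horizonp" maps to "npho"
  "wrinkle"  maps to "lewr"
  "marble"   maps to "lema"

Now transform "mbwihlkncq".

cqmb

Rule — move the last 2 characters to the front (rotate right by 2), then keep only the first 4 characters.
"mbwihlkncq" → "cqmbwihlkn" → "cqmb".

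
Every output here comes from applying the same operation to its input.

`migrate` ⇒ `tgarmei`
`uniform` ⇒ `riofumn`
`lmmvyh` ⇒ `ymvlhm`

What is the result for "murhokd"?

krohmdu

What's happening: take characters alternately from the front and the back (1st, last, 2nd, 2nd-last, ...), then move the first 3 characters to the end (rotate left by 3).
"murhokd" → "mdukroh" → "krohmdu".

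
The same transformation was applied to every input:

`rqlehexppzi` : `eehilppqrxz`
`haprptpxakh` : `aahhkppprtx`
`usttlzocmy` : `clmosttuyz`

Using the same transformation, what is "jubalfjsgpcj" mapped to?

The transformation: sort the characters into alphabetical order.
Applying that to "jubalfjsgpcj" gives "abcfgjjjlpsu".

abcfgjjjlpsu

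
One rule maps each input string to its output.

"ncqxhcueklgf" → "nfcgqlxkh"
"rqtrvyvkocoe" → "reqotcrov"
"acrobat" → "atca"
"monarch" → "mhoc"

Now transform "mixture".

meir

The transformation: take characters alternately from the front and the back (1st, last, 2nd, 2nd-last, ...), then delete the last 3 characters.
"mixture" → "meirxut" → "meir".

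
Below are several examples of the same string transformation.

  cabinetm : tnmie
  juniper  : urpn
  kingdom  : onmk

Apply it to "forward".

The rule is to sort the characters into reverse alphabetical order, then delete the last 3 characters.
Working it through for "forward": intermediate "wrrofda", final "wrro".

wrro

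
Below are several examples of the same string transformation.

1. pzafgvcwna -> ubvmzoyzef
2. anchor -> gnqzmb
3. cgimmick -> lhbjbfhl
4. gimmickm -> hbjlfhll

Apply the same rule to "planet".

mdsokz

In each case the input is transformed by: swap the front and back halves of the string, then shift every letter 1 place backward in the alphabet (wrapping around).
Starting from "planet": after the first operation, "netpla"; after the second, "mdsokz".
(Check on "pzafgvcwna": → "vcwnapzafg" → "ubvmzoyzef" ✓)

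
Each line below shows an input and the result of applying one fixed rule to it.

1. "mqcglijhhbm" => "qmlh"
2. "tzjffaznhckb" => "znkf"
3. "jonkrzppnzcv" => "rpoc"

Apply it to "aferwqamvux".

xwmf

What's happening: keep one character in every 3, starting at position 2 (positions 2nd, 5th, 8th, ...), then sort the characters into reverse alphabetical order.
"aferwqamvux" → "fwmx" → "xwmf".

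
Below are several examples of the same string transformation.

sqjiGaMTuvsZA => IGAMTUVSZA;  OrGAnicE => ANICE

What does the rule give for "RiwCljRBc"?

In each case the input is transformed by: delete the first 3 characters, then convert every letter to uppercase.
For "RiwCljRBc", step one produces "CljRBc"; step two turns that into "CLJRBC".

CLJRBC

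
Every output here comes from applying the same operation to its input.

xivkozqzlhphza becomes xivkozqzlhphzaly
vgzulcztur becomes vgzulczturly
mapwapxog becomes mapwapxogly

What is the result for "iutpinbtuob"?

The pattern: append "ly".
On "iutpinbtuob" that produces "iutpinbtuobly".

iutpinbtuobly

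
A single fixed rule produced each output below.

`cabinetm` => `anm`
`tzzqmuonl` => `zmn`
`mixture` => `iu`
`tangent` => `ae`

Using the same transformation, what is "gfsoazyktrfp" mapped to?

fakf

The pattern: keep one character in every 3, starting at position 2 (positions 2nd, 5th, 8th, ...).
For "gfsoazyktrfp" the result is "fakf".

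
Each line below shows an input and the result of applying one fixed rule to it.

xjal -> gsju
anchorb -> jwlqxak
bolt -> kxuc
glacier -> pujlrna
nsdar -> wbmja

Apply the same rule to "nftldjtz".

Rule — shift every letter 9 places forward in the alphabet (wrapping around).
So "nftldjtz" becomes "wocumsci".

wocumsci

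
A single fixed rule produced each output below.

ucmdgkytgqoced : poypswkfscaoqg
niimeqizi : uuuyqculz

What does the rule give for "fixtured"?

pujfgdqr

The rule is to swap the first and last characters, then shift every letter 12 places forward in the alphabet (wrapping around).
Working it through for "fixtured": intermediate "dixturef", final "pujfgdqr".
(Check on "niimeqizi": → "iiimeqizn" → "uuuyqculz" ✓)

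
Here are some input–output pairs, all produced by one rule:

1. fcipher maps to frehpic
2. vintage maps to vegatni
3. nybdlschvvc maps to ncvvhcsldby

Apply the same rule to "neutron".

Looking at the pairs, the operation is to reverse the string, then move the last character to the front.
So "neutron" becomes "nnortue".

nnortue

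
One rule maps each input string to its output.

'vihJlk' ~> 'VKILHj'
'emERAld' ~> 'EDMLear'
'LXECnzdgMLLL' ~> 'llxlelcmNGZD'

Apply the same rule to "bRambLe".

The transformation: take characters alternately from the front and the back (1st, last, 2nd, 2nd-last, ...), then flip the case of every letter.
Applying both steps to "bRambLe": "beRLabm", then "BErlABM".

BErlABM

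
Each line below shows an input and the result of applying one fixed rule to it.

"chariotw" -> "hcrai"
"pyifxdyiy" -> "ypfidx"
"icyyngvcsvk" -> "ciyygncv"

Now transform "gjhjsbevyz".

jgjhbse

Each output is the input with this applied: delete the last 3 characters, then swap each adjacent pair of characters (1↔2, 3↔4, ...).
Applying both steps to "gjhjsbevyz": "gjhjsbe", then "jgjhbse".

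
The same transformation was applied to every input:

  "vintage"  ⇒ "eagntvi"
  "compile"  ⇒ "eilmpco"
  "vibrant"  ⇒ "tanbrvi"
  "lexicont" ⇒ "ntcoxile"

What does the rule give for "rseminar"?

In each case the input is transformed by: swap each adjacent pair of characters (1↔2, 3↔4, ...), then reverse the string.
On "rseminar" that produces "arinemrs".
(Check on "compile": → "ocpmlie" → "eilmpco" ✓)

arinemrs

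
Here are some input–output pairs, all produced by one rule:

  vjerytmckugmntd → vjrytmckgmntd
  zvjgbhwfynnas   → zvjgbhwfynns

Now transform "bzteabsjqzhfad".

Each output is the input with this applied: remove every vowel.
Doing the same to "bzteabsjqzhfad": "bztbsjqzhfd".

bztbsjqzhfd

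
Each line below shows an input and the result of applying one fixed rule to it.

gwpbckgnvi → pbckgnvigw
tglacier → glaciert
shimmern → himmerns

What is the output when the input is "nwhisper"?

whispern

What's happening: move the last 3 characters to the front (rotate right by 3), then swap the front and back halves of the string.
"nwhisper" → "pernwhis" → "whispern".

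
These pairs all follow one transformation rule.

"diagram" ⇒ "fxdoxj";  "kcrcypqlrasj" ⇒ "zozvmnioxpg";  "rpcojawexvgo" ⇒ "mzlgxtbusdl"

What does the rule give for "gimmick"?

fjjfzh

What's happening: delete the first character, then shift every letter 3 places backward in the alphabet (wrapping around).
For "gimmick", step one produces "immick"; step two turns that into "fjjfzh".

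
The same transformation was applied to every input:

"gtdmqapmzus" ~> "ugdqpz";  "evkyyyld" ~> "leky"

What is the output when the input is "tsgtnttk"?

ttgn

The pattern: move the last 2 characters to the front (rotate right by 2), then keep every other character starting from the first (positions 1st, 3rd, 5th, ...).
On "tsgtnttk": the first step gives "tktsgtnt", and the second then gives "ttgn".
(Check on "evkyyyld": → "ldevkyyy" → "leky" ✓)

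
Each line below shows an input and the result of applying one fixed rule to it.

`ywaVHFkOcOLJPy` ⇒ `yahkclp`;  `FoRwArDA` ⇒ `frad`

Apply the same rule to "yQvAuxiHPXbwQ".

yvuipbq

In each case the input is transformed by: keep every other character starting from the first (positions 1st, 3rd, 5th, ...), then convert every letter to lowercase.
Applying both steps to "yQvAuxiHPXbwQ": "yvuiPbQ", then "yvuipbq".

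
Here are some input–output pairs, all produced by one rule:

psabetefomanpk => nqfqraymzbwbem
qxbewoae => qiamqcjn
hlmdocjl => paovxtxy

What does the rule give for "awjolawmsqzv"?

The transformation: move the first 3 characters to the end (rotate left by 3), then shift every letter 12 places forward in the alphabet (wrapping around).
"awjolawmsqzv" → "axmiyeclhmiv".

axmiyeclhmiv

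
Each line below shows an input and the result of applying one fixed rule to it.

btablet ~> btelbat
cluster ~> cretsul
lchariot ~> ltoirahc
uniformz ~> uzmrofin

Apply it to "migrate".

Each output is the input with this applied: move the first character to the end, then reverse the string.
Starting from "migrate": after the first operation, "igratem"; after the second, "metargi".

metargi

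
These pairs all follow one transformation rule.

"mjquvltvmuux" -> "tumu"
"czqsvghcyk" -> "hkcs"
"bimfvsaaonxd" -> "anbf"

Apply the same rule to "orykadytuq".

yqok

The transformation: keep one character in every 3, starting at position 1 (positions 1st, 4th, 7th, ...), then move the last 2 characters to the front (rotate right by 2).
Starting from "orykadytuq": after the first operation, "okyq"; after the second, "yqok".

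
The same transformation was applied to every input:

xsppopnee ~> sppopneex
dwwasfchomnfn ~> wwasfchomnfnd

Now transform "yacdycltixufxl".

What's happening: move the first character to the end.
So "yacdycltixufxl" becomes "acdycltixufxly".

acdycltixufxly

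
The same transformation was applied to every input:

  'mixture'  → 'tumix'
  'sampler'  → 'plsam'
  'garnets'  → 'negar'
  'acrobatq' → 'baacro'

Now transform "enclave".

laenc

The pattern: delete the last 2 characters, then move the last 2 characters to the front (rotate right by 2).
For "enclave", step one produces "encla"; step two turns that into "laenc".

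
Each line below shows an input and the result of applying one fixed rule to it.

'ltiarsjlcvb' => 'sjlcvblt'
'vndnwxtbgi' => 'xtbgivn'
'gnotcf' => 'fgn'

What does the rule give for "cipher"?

rci

Rule — move the first 2 characters to the end (rotate left by 2), then delete the first 3 characters.
On "cipher" that produces "rci".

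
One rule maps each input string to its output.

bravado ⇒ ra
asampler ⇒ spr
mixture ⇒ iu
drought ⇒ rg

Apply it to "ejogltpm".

jlm

Each output is the input with this applied: keep one character in every 3, starting at position 2 (positions 2nd, 5th, 8th, ...).
So "ejogltpm" becomes "jlm".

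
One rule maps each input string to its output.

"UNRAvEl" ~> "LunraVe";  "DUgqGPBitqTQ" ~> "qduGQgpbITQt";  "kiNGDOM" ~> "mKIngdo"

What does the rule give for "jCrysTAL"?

In each case the input is transformed by: flip the case of every letter, then move the last character to the front.
For "jCrysTAL", step one produces "JcRYStal"; step two turns that into "lJcRYSta".
(Check on "kiNGDOM": → "KIngdom" → "mKIngdo" ✓)

lJcRYSta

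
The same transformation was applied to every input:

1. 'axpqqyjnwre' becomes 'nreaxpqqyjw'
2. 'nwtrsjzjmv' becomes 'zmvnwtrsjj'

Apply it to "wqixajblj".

jljwqixab

Looking at the pairs, the operation is to move the last 3 characters to the front (rotate right by 3), then swap the first and last characters.
Starting from "wqixajblj": after the first operation, "bljwqixaj"; after the second, "jljwqixab".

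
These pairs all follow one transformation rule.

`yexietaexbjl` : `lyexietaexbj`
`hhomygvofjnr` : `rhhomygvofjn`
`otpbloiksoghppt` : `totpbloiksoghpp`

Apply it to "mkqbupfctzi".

imkqbupfctz

What's happening: move the last character to the front.
"mkqbupfctzi" → "imkqbupfctz".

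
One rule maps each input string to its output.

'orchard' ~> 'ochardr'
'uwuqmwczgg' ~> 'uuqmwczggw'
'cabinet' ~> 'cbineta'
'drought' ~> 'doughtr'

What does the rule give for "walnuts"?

wlnutsa

Each output is the input with this applied: move the first character to the end, then swap the first and last characters.
Doing the same to "walnuts": "wlnutsa".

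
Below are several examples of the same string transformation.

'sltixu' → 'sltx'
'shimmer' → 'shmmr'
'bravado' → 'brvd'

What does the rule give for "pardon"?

Looking at the pairs, the operation is to remove every vowel.
Doing the same to "pardon": "prdn".

prdn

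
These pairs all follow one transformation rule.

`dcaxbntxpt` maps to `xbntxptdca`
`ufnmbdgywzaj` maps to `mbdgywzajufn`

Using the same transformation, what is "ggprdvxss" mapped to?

What's happening: move the first 3 characters to the end (rotate left by 3).
On "ggprdvxss" that produces "rdvxssggp".

rdvxssggp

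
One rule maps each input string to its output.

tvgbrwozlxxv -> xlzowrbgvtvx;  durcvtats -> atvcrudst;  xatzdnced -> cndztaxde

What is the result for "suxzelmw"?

Rule — reverse the string, then move the first 2 characters to the end (rotate left by 2).
On "suxzelmw": the first step gives "wmlezxus", and the second then gives "lezxuswm".

lezxuswm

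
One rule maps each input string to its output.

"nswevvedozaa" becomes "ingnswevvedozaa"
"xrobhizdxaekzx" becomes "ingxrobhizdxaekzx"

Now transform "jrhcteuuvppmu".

ingjrhcteuuvppmu

Rule — prepend "ing".
So "jrhcteuuvppmu" becomes "ingjrhcteuuvppmu".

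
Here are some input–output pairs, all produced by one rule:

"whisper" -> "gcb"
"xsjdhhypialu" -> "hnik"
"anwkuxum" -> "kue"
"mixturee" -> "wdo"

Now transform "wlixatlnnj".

In each case the input is transformed by: keep one character in every 3, starting at position 1 (positions 1st, 4th, 7th, ...), then shift every letter 10 places forward in the alphabet (wrapping around).
Applying both steps to "wlixatlnnj": "wxlj", then "ghvt".

ghvt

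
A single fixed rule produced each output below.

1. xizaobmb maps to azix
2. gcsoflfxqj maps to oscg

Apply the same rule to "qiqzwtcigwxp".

zqiq

In each case the input is transformed by: reverse the string, then keep only the last 4 characters.
On "qiqzwtcigwxp": the first step gives "pxwgictwzqiq", and the second then gives "zqiq".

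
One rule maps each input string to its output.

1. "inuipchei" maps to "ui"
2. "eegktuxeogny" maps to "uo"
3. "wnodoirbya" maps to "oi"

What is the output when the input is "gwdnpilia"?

ia

What's happening: keep one character in every 3, starting at position 3 (positions 3rd, 6th, 9th, ...), then keep only the vowels.
Applying both steps to "gwdnpilia": "dia", then "ia".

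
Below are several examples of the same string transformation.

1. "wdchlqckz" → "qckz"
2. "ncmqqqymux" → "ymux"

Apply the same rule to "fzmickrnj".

In each case the input is transformed by: keep only the last 4 characters.
"fzmickrnj" → "krnj".

krnj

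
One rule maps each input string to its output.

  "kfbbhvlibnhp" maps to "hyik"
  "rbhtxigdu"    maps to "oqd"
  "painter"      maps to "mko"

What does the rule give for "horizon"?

Rule — keep one character in every 3, starting at position 1 (positions 1st, 4th, 7th, ...), then shift every letter 3 places backward in the alphabet (wrapping around).
On "horizon": the first step gives "hin", and the second then gives "efk".
(Check on "rbhtxigdu": → "rtg" → "oqd" ✓)

efk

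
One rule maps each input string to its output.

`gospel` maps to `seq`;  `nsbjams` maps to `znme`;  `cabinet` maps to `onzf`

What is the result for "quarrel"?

Rule — shift every letter 12 places forward in the alphabet (wrapping around), then keep every other character starting from the first (positions 1st, 3rd, 5th, ...).
Doing the same to "quarrel": "cmdx".

cmdx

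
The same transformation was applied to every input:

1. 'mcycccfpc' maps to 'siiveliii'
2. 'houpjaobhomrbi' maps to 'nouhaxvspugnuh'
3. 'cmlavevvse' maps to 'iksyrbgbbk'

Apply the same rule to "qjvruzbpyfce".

wkpiblxeavfh

Each output is the input with this applied: take characters alternately from the front and the back (1st, last, 2nd, 2nd-last, ...), then shift every letter 6 places forward in the alphabet (wrapping around).
So "qjvruzbpyfce" becomes "wkpiblxeavfh".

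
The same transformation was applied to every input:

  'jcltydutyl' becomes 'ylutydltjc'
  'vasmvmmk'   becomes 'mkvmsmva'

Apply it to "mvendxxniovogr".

grvoioxndxenmv

Rule — swap each adjacent pair of characters (1↔2, 3↔4, ...), then reverse the string.
"mvendxxniovogr" → "grvoioxndxenmv".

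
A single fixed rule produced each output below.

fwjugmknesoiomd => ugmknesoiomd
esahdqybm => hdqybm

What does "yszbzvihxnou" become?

The pattern: delete the first 3 characters.
Doing the same to "yszbzvihxnou": "bzvihxnou".

bzvihxnou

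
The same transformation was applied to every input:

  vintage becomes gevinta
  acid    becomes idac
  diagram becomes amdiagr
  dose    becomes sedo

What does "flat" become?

atfl

What's happening: move the last 2 characters to the front (rotate right by 2).
"flat" → "atfl".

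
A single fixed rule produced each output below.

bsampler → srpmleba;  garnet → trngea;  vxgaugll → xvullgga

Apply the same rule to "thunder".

utrnhed

Rule — sort the characters into reverse alphabetical order.
For "thunder" the result is "utrnhed".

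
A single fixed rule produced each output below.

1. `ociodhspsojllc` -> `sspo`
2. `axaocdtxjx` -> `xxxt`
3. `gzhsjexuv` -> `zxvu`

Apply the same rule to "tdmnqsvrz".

The transformation: sort the characters into reverse alphabetical order, then keep only the first 4 characters.
So "tdmnqsvrz" becomes "zvts".

zvts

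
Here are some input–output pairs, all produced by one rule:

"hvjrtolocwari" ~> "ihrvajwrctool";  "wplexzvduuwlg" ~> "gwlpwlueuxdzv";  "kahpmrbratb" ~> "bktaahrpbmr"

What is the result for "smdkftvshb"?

Looking at the pairs, the operation is to reverse the string, then take characters alternately from the front and the back (1st, last, 2nd, 2nd-last, ...).
Starting from "smdkftvshb": after the first operation, "bhsvtfkdms"; after the second, "bshmsdvktf".

bshmsdvktf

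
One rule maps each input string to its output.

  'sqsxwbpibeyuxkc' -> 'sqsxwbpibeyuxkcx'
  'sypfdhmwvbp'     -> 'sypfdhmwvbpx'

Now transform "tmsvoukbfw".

In each case the input is transformed by: append "x".
Doing the same to "tmsvoukbfw": "tmsvoukbfwx".

tmsvoukbfwx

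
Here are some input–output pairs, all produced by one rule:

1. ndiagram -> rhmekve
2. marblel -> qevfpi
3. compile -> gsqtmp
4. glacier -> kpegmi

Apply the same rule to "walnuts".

aepryx

The transformation: delete the last character, then shift every letter 4 places forward in the alphabet (wrapping around).
Starting from "walnuts": after the first operation, "walnut"; after the second, "aepryx".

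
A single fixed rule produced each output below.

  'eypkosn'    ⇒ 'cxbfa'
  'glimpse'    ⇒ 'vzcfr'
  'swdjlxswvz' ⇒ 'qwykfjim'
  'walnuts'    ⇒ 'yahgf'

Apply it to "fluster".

Looking at the pairs, the operation is to shift every letter 13 places forward in the alphabet (wrapping around) — i.e. ROT13, then delete the first 2 characters.
For "fluster", step one produces "syhfgre"; step two turns that into "hfgre".

hfgre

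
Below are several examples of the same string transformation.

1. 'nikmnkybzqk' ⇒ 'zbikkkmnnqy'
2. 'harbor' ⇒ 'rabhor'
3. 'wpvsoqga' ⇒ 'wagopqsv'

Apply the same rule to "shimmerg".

seghimmr

The rule is to sort the characters into alphabetical order, then move the last character to the front.
Doing the same to "shimmerg": "seghimmr".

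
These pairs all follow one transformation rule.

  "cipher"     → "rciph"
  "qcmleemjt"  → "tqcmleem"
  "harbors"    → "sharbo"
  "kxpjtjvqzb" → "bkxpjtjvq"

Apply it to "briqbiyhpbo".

obriqbiyhp

What's happening: move the last 2 characters to the front (rotate right by 2), then delete the first character.
"briqbiyhpbo" → "bobriqbiyhp" → "obriqbiyhp".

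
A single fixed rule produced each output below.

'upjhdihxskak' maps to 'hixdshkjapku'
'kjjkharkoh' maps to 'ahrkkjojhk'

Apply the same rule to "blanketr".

The transformation: take characters alternately from the front and the back (1st, last, 2nd, 2nd-last, ...), then reverse the string.
On "blanketr": the first step gives "brltaenk", and the second then gives "kneatlrb".

kneatlrb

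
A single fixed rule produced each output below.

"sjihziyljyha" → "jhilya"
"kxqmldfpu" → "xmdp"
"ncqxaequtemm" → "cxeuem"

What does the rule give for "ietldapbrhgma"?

The transformation: keep every other character starting from the second (positions 2nd, 4th, 6th, ...).
On "ietldapbrhgma" that produces "elabhm".

elabhm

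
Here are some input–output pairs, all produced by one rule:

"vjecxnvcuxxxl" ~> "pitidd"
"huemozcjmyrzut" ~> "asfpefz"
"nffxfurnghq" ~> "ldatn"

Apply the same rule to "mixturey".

ozxe

The pattern: keep every other character starting from the second (positions 2nd, 4th, 6th, ...), then shift every letter 6 places forward in the alphabet (wrapping around).
So "mixturey" becomes "ozxe".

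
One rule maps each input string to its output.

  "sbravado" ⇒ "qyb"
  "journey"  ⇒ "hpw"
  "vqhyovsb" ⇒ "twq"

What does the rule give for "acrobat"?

ymr

What's happening: keep one character in every 3, starting at position 1 (positions 1st, 4th, 7th, ...), then shift every letter 2 places backward in the alphabet (wrapping around).
For "acrobat", step one produces "aot"; step two turns that into "ymr".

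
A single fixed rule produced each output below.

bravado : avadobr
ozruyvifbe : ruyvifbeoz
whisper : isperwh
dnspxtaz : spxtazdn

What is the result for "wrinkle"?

Rule — move the first 2 characters to the end (rotate left by 2).
Applying that to "wrinkle" gives "inklewr".

inklewr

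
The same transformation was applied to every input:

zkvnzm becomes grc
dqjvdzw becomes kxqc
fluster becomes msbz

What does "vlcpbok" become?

csjw

In each case the input is transformed by: delete the last 3 characters, then shift every letter 7 places forward in the alphabet (wrapping around).
For "vlcpbok", step one produces "vlcp"; step two turns that into "csjw".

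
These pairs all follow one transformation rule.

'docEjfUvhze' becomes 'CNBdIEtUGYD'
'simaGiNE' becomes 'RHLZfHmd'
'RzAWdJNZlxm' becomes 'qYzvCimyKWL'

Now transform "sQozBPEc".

Looking at the pairs, the operation is to shift every letter 1 place backward in the alphabet (wrapping around), then flip the case of every letter.
For "sQozBPEc", step one produces "rPnyAODb"; step two turns that into "RpNYaodB".

RpNYaodB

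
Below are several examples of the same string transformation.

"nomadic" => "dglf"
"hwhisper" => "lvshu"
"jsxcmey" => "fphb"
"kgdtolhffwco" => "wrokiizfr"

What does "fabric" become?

In each case the input is transformed by: shift every letter 3 places forward in the alphabet (wrapping around), then delete the first 3 characters.
Applying both steps to "fabric": "ideulf", then "ulf".

ulf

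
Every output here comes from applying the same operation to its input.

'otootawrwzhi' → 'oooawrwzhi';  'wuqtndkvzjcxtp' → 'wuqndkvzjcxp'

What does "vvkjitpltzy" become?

The pattern: remove every "t".
On "vvkjitpltzy" that produces "vvkjiplzy".

vvkjiplzy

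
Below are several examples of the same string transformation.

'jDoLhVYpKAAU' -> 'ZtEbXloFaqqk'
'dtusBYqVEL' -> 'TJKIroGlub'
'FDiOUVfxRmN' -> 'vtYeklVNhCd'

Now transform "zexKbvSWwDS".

The rule is to shift every letter 10 places backward in the alphabet (wrapping around), then flip the case of every letter.
For "zexKbvSWwDS", step one produces "punArlIMmTI"; step two turns that into "PUNaRLimMti".

PUNaRLimMti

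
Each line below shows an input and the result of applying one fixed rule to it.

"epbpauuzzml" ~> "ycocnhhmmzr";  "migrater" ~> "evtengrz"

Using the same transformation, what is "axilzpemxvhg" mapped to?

tkvymcrzkiun

In each case the input is transformed by: swap the first and last characters, then shift every letter 13 places forward in the alphabet (wrapping around) — i.e. ROT13.
Working it through for "axilzpemxvhg": intermediate "gxilzpemxvha", final "tkvymcrzkiun".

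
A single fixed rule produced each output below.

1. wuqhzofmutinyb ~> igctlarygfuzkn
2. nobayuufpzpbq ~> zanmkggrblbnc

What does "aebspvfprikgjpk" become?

The rule is to shift every letter 12 places forward in the alphabet (wrapping around).
Doing the same to "aebspvfprikgjpk": "mqnebhrbduwsvbw".

mqnebhrbduwsvbw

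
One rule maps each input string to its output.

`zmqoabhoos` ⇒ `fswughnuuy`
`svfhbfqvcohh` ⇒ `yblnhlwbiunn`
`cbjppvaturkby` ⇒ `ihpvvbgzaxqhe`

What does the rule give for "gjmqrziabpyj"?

The rule is to shift every letter 6 places forward in the alphabet (wrapping around).
So "gjmqrziabpyj" becomes "mpswxfoghvep".

mpswxfoghvep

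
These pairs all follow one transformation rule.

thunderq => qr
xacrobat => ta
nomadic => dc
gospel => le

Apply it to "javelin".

Looking at the pairs, the operation is to swap each adjacent pair of characters (1↔2, 3↔4, ...), then keep only the last 2 characters.
"javelin" → "ajeviln" → "ln".

ln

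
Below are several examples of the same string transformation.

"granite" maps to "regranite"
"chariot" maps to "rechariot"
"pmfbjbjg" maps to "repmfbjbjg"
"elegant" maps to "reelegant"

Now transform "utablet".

reutablet

Each output is the input with this applied: prepend "re".
So "utablet" becomes "reutablet".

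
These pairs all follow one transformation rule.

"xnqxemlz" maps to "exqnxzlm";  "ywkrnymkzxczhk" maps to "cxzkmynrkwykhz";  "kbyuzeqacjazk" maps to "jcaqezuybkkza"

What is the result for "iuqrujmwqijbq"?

Looking at the pairs, the operation is to move the last 3 characters to the front (rotate right by 3), then reverse the string.
Applying both steps to "iuqrujmwqijbq": "jbqiuqrujmwqi", then "iqwmjurquiqbj".
(Check on "xnqxemlz": → "mlzxnqxe" → "exqnxzlm" ✓)

iqwmjurquiqbj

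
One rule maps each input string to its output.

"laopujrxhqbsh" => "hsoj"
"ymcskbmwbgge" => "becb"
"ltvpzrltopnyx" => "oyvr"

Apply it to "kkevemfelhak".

In each case the input is transformed by: keep one character in every 3, starting at position 3 (positions 3rd, 6th, 9th, ...), then move the first 2 characters to the end (rotate left by 2).
Working it through for "kkevemfelhak": intermediate "emlk", final "lkem".

lkem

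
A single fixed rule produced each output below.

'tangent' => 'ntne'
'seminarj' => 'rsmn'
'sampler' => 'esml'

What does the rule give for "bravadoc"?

What's happening: move the last 2 characters to the front (rotate right by 2), then keep every other character starting from the first (positions 1st, 3rd, 5th, ...).
Working it through for "bravadoc": intermediate "ocbravad", final "obaa".

obaa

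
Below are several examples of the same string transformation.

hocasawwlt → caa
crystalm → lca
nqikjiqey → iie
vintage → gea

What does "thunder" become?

Looking at the pairs, the operation is to sort the characters into reverse alphabetical order, then keep only the last 3 characters.
Applying both steps to "thunder": "utrnhed", then "hed".

hed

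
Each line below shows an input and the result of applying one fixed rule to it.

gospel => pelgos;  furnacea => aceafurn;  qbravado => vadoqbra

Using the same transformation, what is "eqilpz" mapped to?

lpzeqi

Looking at the pairs, the operation is to swap the front and back halves of the string.
Applying that to "eqilpz" gives "lpzeqi".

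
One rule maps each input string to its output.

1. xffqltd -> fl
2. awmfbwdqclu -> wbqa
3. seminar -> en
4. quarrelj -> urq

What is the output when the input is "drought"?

rg

The transformation: swap the first and last characters, then keep one character in every 3, starting at position 2 (positions 2nd, 5th, 8th, ...).
For "drought", step one produces "troughd"; step two turns that into "rg".
(Check on "seminar": → "reminas" → "en" ✓)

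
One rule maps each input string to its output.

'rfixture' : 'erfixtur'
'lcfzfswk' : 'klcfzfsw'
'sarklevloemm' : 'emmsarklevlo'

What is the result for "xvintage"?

exvintag

In each case the input is transformed by: swap the front and back halves of the string, then move the first 3 characters to the end (rotate left by 3).
Applying that to "xvintage" gives "exvintag".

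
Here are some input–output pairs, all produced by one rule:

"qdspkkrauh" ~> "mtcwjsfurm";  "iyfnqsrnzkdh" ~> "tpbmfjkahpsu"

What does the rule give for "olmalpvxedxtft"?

What's happening: swap the front and back halves of the string, then shift every letter 2 places forward in the alphabet (wrapping around).
Doing the same to "olmalpvxedxtft": "zgfzvhvqnocnrx".

zgfzvhvqnocnrx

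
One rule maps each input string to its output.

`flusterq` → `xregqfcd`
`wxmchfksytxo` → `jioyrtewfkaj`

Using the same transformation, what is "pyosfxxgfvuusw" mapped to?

kbeajrsjhrggie

The pattern: shift every letter 12 places forward in the alphabet (wrapping around), then swap each adjacent pair of characters (1↔2, 3↔4, ...).
On "pyosfxxgfvuusw" that produces "kbeajrsjhrggie".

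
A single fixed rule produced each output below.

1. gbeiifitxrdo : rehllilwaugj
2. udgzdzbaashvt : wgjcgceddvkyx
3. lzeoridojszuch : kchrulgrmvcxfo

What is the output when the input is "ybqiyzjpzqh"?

ketlbcmsctb

The transformation: shift every letter 3 places forward in the alphabet (wrapping around), then swap the first and last characters.
For "ybqiyzjpzqh", step one produces "betlbcmsctk"; step two turns that into "ketlbcmsctb".
(Check on "lzeoridojszuch": → "ochrulgrmvcxfk" → "kchrulgrmvcxfo" ✓)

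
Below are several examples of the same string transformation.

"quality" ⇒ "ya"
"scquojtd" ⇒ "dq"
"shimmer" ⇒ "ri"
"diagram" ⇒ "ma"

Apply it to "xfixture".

ei

Each output is the input with this applied: move the last 3 characters to the front (rotate right by 3), then keep one character in every 3, starting at position 3 (positions 3rd, 6th, 9th, ...).
On "xfixture": the first step gives "urexfixt", and the second then gives "ei".
(Check on "quality": → "ityqual" → "ya" ✓)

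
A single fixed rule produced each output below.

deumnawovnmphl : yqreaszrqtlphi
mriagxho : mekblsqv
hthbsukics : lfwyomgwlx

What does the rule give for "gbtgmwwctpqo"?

What's happening: move the first 2 characters to the end (rotate left by 2), then shift every letter 4 places forward in the alphabet (wrapping around).
Starting from "gbtgmwwctpqo": after the first operation, "tgmwwctpqogb"; after the second, "xkqaagxtuskf".

xkqaagxtuskf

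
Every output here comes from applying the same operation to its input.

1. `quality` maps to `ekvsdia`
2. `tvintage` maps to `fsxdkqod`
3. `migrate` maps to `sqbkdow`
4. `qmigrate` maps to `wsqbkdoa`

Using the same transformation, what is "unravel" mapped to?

The transformation: move the first character to the end, then shift every letter 10 places forward in the alphabet (wrapping around).
For "unravel", step one produces "nravelu"; step two turns that into "xbkfove".
(Check on "migrate": → "igratem" → "sqbkdow" ✓)

xbkfove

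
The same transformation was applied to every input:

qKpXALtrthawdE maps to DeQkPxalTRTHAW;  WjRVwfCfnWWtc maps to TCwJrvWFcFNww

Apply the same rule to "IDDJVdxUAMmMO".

moiddjvDXuamM

The pattern: flip the case of every letter, then move the last 2 characters to the front (rotate right by 2).
Applying both steps to "IDDJVdxUAMmMO": "iddjvDXuamMmo", then "moiddjvDXuamM".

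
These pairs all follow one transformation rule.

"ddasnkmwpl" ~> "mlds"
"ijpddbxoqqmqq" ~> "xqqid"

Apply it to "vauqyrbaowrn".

The rule is to keep one character in every 3, starting at position 1 (positions 1st, 4th, 7th, ...), then move the first 2 characters to the end (rotate left by 2).
Working it through for "vauqyrbaowrn": intermediate "vqbw", final "bwvq".

bwvq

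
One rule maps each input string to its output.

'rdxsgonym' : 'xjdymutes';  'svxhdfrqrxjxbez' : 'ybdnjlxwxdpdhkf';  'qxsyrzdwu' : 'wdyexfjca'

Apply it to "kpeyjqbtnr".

qvkepwhztx

The pattern: shift every letter 6 places forward in the alphabet (wrapping around).
"kpeyjqbtnr" → "qvkepwhztx".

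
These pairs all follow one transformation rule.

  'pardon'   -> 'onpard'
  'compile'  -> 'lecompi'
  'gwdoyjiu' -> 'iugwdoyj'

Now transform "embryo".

The pattern: move the last 2 characters to the front (rotate right by 2).
So "embryo" becomes "yoembr".

yoembr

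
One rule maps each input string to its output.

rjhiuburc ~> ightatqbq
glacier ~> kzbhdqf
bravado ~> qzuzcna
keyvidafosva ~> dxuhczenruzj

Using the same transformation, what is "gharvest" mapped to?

Each output is the input with this applied: move the first character to the end, then shift every letter 1 place backward in the alphabet (wrapping around).
Doing the same to "gharvest": "gzqudrsf".
(Check on "bravado": → "ravadob" → "qzuzcna" ✓)

gzqudrsf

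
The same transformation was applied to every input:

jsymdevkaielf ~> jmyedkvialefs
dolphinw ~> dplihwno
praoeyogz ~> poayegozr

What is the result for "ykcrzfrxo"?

yrcfzxrok

The pattern: swap each adjacent pair of characters (1↔2, 3↔4, ...), then move the first character to the end.
On "ykcrzfrxo": the first step gives "kyrcfzxro", and the second then gives "yrcfzxrok".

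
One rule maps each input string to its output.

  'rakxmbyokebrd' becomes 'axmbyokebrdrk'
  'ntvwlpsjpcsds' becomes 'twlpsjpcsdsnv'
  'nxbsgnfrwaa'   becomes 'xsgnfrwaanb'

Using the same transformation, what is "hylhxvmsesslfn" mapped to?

yhxvmsesslfnhl

The pattern: move the first 2 characters to the end (rotate left by 2), then swap the first and last characters.
So "hylhxvmsesslfn" becomes "yhxvmsesslfnhl".
(Check on "nxbsgnfrwaa": → "bsgnfrwaanx" → "xsgnfrwaanb" ✓)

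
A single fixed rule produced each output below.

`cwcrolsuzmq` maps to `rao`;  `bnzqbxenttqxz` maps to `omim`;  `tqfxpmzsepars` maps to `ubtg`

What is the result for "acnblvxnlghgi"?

ckav

The rule is to keep one character in every 3, starting at position 3 (positions 3rd, 6th, 9th, ...), then shift every letter 11 places backward in the alphabet (wrapping around).
For "acnblvxnlghgi", step one produces "nvlg"; step two turns that into "ckav".
(Check on "cwcrolsuzmq": → "clz" → "rao" ✓)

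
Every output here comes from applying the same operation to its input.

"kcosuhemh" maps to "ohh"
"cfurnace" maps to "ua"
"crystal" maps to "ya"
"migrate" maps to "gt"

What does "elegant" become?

What's happening: keep one character in every 3, starting at position 3 (positions 3rd, 6th, 9th, ...).
Applying that to "elegant" gives "en".

en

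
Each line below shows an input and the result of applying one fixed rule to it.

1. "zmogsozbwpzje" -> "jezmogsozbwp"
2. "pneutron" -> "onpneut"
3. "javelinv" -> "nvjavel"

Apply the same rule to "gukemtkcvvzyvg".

In each case the input is transformed by: move the last 3 characters to the front (rotate right by 3), then delete the first character.
Applying both steps to "gukemtkcvvzyvg": "yvggukemtkcvvz", then "vggukemtkcvvz".

vggukemtkcvvz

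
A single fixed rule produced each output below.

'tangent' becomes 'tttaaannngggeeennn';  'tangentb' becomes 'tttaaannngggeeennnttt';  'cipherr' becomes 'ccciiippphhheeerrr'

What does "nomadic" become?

nnnooommmaaadddiii

The transformation: delete the last character, then repeat every character 3 times.
Working it through for "nomadic": intermediate "nomadi", final "nnnooommmaaadddiii".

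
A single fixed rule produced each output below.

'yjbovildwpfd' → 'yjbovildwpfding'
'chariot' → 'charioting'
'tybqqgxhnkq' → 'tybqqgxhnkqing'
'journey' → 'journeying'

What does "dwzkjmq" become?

dwzkjmqing

The rule is to append "ing".
"dwzkjmq" → "dwzkjmqing".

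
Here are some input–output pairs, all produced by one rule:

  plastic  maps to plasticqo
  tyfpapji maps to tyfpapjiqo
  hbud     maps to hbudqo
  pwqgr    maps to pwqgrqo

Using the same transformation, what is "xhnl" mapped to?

The pattern: append "qo".
So "xhnl" becomes "xhnlqo".

xhnlqo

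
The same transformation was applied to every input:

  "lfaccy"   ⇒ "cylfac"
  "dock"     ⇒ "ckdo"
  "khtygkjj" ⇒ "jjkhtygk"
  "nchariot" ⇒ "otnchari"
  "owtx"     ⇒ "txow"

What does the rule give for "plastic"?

icplast

Looking at the pairs, the operation is to move the last 2 characters to the front (rotate right by 2).
Applying that to "plastic" gives "icplast".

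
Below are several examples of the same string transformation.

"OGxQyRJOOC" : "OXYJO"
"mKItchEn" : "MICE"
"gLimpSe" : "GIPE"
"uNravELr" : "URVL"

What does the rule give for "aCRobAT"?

The pattern: keep every other character starting from the first (positions 1st, 3rd, 5th, ...), then convert every letter to uppercase.
Applying both steps to "aCRobAT": "aRbT", then "ARBT".

ARBT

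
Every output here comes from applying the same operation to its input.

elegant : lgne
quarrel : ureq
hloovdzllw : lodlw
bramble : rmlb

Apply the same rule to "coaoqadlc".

ooalc

In each case the input is transformed by: move the first character to the end, then keep every other character starting from the first (positions 1st, 3rd, 5th, ...).
On "coaoqadlc": the first step gives "oaoqadlcc", and the second then gives "ooalc".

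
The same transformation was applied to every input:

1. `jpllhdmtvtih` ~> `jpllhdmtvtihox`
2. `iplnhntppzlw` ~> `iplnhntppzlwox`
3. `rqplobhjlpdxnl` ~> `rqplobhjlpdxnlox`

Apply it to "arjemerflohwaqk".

The pattern: append "ox".
For "arjemerflohwaqk" the result is "arjemerflohwaqkox".

arjemerflohwaqkox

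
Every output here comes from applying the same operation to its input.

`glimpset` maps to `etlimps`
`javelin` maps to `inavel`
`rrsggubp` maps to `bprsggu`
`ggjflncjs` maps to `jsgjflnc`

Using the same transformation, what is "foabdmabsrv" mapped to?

rvoabdmabs

The pattern: delete the first character, then move the last 2 characters to the front (rotate right by 2).
Starting from "foabdmabsrv": after the first operation, "oabdmabsrv"; after the second, "rvoabdmabs".
(Check on "glimpset": → "limpset" → "etlimps" ✓)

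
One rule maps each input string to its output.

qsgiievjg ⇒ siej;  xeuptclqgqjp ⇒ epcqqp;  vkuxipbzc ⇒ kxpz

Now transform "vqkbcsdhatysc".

Each output is the input with this applied: keep every other character starting from the second (positions 2nd, 4th, 6th, ...).
Applying that to "vqkbcsdhatysc" gives "qbshts".

qbshts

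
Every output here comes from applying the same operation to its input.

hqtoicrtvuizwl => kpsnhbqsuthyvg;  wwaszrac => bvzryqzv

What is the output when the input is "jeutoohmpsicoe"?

ddtsnnglorhbni

What's happening: shift every letter 1 place backward in the alphabet (wrapping around), then swap the first and last characters.
On "jeutoohmpsicoe": the first step gives "idtsnnglorhbnd", and the second then gives "ddtsnnglorhbni".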